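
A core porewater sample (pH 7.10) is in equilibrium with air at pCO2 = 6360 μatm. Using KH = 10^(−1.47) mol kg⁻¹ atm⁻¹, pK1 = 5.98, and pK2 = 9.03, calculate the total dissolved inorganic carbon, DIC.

[CO2*] = KH · pCO2 = 10^(−1.47) × 6360×10^-6 = 2.155×10^-4 mol/kg
α₀ = 1/(1 + K1/[H⁺] + K1K2/[H⁺]²) = 1/(1 + 10^+1.12 + 10^-0.81) = 0.06975
DIC = [CO2*]/α₀ = 2.155×10^-4 / 0.06975 = 3.09 mmol/kg

DIC = 3.09 mmol/kg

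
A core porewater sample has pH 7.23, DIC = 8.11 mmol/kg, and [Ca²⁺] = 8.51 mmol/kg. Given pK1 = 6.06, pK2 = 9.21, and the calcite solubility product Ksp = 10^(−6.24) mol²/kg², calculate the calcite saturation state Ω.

Ω = 1.16

α₂ = 1 / (1 + [H⁺]/K2 + [H⁺]²/(K1K2)) = 1 / (1 + 10^+1.98 + 10^+0.81)
   = 1 / (1 + 95.499 + 6.4565) = 1/102.96 = 0.009713
[CO3²⁻] = α₂ × DIC = 0.009713 × 8.11 = 0.07877 mmol/kg
Ksp = 10^(−6.24) = 5.754×10^-7
Ω = [Ca²⁺][CO3²⁻]/Ksp = (8.51×10^-3)(7.877×10^-5) / 5.754×10^-7 = 1.16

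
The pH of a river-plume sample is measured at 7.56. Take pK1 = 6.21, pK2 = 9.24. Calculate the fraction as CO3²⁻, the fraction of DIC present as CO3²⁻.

α₂ = 0.0196

α₂ = 1 / (1 + [H⁺]/K2 + [H⁺]²/(K1K2)) = 1 / (1 + 10^+1.68 + 10^+0.33)
   = 1 / (1 + 47.863 + 2.1380) = 1/51.001 = 0.01961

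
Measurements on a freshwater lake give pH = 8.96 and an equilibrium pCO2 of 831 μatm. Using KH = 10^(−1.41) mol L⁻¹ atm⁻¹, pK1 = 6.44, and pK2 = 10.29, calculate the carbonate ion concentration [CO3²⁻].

[CO2*] = KH · pCO2 = 10^(−1.41) × 831×10^-6 = 3.233×10^-5 mol/L
α₀ = 1/(1 + K1/[H⁺] + K1K2/[H⁺]²) = 1/(1 + 10^+2.52 + 10^+1.19) = 0.002877
DIC = [CO2*]/α₀ = 3.233×10^-5 / 0.002877 = 11.24 mmol/L
[CO3²⁻] = α₂·DIC; α₂ = 0.04455, so [CO3²⁻] = 0.04455 × 11.24 = 0.501 mmol/L

[CO3²⁻] = 0.501 mmol/L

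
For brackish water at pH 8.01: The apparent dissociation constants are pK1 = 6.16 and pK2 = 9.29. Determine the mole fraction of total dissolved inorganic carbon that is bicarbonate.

α₁ = 1 / (1 + [H⁺]/K1 + K2/[H⁺]) = 1 / (1 + 10^-1.85 + 10^-1.28)
   = 1 / (1 + 0.014125 + 0.052481) = 1/1.0666 = 0.9376

α₁ = 0.938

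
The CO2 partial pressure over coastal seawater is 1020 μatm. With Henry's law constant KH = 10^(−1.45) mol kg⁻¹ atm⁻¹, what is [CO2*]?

[CO2*] = 36.2 μmol/kg

KH = 10^(−1.45) = 3.548×10^-2 mol kg⁻¹ atm⁻¹
[CO2*] = KH · pCO2 = 3.548×10^-2 × 1020×10^-6 atm = 3.62×10^-5 mol/kg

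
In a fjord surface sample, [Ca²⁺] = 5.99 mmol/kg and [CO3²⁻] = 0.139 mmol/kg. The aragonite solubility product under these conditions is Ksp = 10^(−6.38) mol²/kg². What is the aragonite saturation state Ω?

Ω = 2.00

Ksp = 10^(−6.38) = 4.169×10^-7
Ω = [Ca²⁺][CO3²⁻]/Ksp = (5.99×10^-3)(0.139×10^-3) / 4.169×10^-7 = 2.00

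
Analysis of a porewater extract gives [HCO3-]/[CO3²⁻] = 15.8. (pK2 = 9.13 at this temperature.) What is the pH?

From K2 = [H⁺][CO3²⁻]/[HCO3-]:  pH = pK2 − log₁₀([HCO3-]/[CO3²⁻])
log₁₀(15.8) = +1.199
pH = 9.13 − (+1.199) = 7.93

pH = 7.93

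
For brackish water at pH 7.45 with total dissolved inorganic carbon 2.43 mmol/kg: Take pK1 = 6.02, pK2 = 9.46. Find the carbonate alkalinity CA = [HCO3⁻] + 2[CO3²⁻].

CA = [HCO3⁻] + 2[CO3²⁻] = (α₁ + 2α₂)·DIC
At pH 7.45: [H⁺]/K1 = 10^-1.43 = 0.037154, K2/[H⁺] = 10^-2.01 = 0.0097724
α₁ = 1/(1 + 0.037154 + 0.0097724) = 1/1.0469 = 0.9552; α₂ = α₁·K2/[H⁺] = 0.009334
α₁ + 2α₂ = 0.9738
CA = 0.9738 × 2.43 = 2.37 mmol/kg

CA = 2.37 mmol/kg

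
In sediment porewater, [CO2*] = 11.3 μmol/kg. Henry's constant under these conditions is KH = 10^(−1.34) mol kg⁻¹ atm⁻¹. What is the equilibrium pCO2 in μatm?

pCO2 = 247 μatm

KH = 10^(−1.34) = 4.571×10^-2 mol kg⁻¹ atm⁻¹
pCO2 = [CO2*]/KH = 11.3×10^-6 / 4.571×10^-2 = 2.47×10^-4 atm = 247 μatm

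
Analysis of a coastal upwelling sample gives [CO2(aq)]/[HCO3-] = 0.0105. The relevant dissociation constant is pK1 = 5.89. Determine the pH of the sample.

pH = 7.87

From K1 = [H⁺][HCO3-]/[CO2(aq)]:  pH = pK1 − log₁₀([CO2(aq)]/[HCO3-])
log₁₀(0.0105) = -1.979
pH = 5.89 − (-1.979) = 7.87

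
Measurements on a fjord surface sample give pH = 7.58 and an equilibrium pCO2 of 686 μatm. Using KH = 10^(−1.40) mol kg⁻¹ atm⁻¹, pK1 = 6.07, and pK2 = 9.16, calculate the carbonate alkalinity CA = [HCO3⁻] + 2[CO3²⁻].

CA = 0.930 mmol/kg

[CO2*] = KH · pCO2 = 10^(−1.40) × 686×10^-6 = 2.731×10^-5 mol/kg
α₀ = 1/(1 + K1/[H⁺] + K1K2/[H⁺]²) = 1/(1 + 10^+1.51 + 10^-0.07) = 0.02923
DIC = [CO2*]/α₀ = 2.731×10^-5 / 0.02923 = 0.9343 mmol/kg
CA = (α₁ + 2α₂)·DIC = (0.9459 + 2×0.02488) × 0.9343 = 0.930 mmol/kg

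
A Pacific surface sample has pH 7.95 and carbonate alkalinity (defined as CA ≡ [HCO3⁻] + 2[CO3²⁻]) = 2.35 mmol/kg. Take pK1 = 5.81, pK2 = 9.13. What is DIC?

DIC = 2.23 mmol/kg

CA = [HCO3⁻] + 2[CO3²⁻] = (α₁ + 2α₂)·DIC
At pH 7.95: [H⁺]/K1 = 10^-2.14 = 0.0072444, K2/[H⁺] = 10^-1.18 = 0.066069
α₁ = 1/(1 + 0.0072444 + 0.066069) = 1/1.0733 = 0.9317; α₂ = α₁·K2/[H⁺] = 0.06156
α₁ + 2α₂ = 1.0548
DIC = CA / (α₁ + 2α₂) = 2.35 / 1.0548 = 2.23 mmol/kg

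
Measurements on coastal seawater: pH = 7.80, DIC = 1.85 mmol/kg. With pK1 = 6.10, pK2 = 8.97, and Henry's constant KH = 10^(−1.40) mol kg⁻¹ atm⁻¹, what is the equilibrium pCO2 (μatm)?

α₀ = 1 / (1 + K1/[H⁺] + K1K2/[H⁺]²) = 1 / (1 + 10^+1.70 + 10^+0.53)
   = 1 / (1 + 50.119 + 3.3884) = 1/54.507 = 0.01835
[CO2*] = α₀ × DIC = 0.01835 × 1.85 = 0.03394 mmol/kg
pCO2 = [CO2*]/KH = 3.394×10^-5 / 3.981×10^-2 = 853 μatm

pCO2 = 853 μatm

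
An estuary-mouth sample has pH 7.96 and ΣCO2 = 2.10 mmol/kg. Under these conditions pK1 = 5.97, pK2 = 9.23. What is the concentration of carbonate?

α₂ = 1 / (1 + [H⁺]/K2 + [H⁺]²/(K1K2)) = 1 / (1 + 10^+1.27 + 10^-0.72)
   = 1 / (1 + 18.621 + 0.19055) = 1/19.811 = 0.05048
[CO3²⁻] = α₂ × DIC = 0.05048 × 2.10 = 0.106 mmol/kg

[CO3²⁻] = 0.106 mmol/kg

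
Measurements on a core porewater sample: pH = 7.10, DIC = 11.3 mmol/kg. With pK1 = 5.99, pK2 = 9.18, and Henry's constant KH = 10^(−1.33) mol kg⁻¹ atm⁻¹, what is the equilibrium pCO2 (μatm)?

α₀ = 1 / (1 + K1/[H⁺] + K1K2/[H⁺]²) = 1 / (1 + 10^+1.11 + 10^-0.97)
   = 1 / (1 + 12.882 + 0.10715) = 1/13.990 = 0.07148
[CO2*] = α₀ × DIC = 0.07148 × 11.3 = 0.8077 mmol/kg
pCO2 = [CO2*]/KH = 8.077×10^-4 / 4.677×10^-2 = 1.73×10^4 μatm

pCO2 = 1.73×10^4 μatm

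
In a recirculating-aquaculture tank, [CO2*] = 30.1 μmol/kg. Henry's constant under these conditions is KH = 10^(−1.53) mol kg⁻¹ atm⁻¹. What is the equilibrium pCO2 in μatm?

pCO2 = 1020 μatm

KH = 10^(−1.53) = 2.951×10^-2 mol kg⁻¹ atm⁻¹
pCO2 = [CO2*]/KH = 30.1×10^-6 / 2.951×10^-2 = 1.02×10^-3 atm = 1020 μatm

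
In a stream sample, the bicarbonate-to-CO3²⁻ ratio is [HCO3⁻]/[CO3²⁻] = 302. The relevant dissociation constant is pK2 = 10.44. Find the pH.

pH = 7.96

From K2 = [H⁺][CO3²⁻]/[HCO3⁻]:  pH = pK2 − log₁₀([HCO3⁻]/[CO3²⁻])
log₁₀(302) = +2.480
pH = 10.44 − (+2.480) = 7.96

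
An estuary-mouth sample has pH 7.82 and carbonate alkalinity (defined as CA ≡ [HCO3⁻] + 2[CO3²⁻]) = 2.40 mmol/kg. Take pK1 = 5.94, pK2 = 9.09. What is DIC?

CA = [HCO3⁻] + 2[CO3²⁻] = (α₁ + 2α₂)·DIC
At pH 7.82: [H⁺]/K1 = 10^-1.88 = 0.013183, K2/[H⁺] = 10^-1.27 = 0.053703
α₁ = 1/(1 + 0.013183 + 0.053703) = 1/1.0669 = 0.9373; α₂ = α₁·K2/[H⁺] = 0.05034
α₁ + 2α₂ = 1.0380
DIC = CA / (α₁ + 2α₂) = 2.40 / 1.0380 = 2.31 mmol/kg

DIC = 2.31 mmol/kg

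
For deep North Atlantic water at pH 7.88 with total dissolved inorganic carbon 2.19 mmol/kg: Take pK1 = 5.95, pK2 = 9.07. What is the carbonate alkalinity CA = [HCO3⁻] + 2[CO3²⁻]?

CA = 2.30 mmol/kg

CA = [HCO3⁻] + 2[CO3²⁻] = (α₁ + 2α₂)·DIC
At pH 7.88: [H⁺]/K1 = 10^-1.93 = 0.011749, K2/[H⁺] = 10^-1.19 = 0.064565
α₁ = 1/(1 + 0.011749 + 0.064565) = 1/1.0763 = 0.9291; α₂ = α₁·K2/[H⁺] = 0.05999
α₁ + 2α₂ = 1.0491
CA = 1.0491 × 2.19 = 2.30 mmol/kg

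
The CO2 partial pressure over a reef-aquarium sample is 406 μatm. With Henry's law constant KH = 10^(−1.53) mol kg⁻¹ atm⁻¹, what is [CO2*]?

[CO2*] = 12.0 μmol/kg

KH = 10^(−1.53) = 2.951×10^-2 mol kg⁻¹ atm⁻¹
[CO2*] = KH · pCO2 = 2.951×10^-2 × 406×10^-6 atm = 1.20×10^-5 mol/kg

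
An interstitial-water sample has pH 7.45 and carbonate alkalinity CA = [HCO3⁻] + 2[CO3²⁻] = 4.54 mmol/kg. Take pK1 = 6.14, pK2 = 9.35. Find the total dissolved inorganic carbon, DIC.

DIC = 4.70 mmol/kg

CA = [HCO3⁻] + 2[CO3²⁻] = (α₁ + 2α₂)·DIC
At pH 7.45: [H⁺]/K1 = 10^-1.31 = 0.048978, K2/[H⁺] = 10^-1.90 = 0.012589
α₁ = 1/(1 + 0.048978 + 0.012589) = 1/1.0616 = 0.9420; α₂ = α₁·K2/[H⁺] = 0.01186
α₁ + 2α₂ = 0.9657
DIC = CA / (α₁ + 2α₂) = 4.54 / 0.9657 = 4.70 mmol/kg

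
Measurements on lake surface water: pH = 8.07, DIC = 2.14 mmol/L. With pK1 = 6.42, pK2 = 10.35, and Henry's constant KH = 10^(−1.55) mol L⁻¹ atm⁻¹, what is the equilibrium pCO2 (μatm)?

α₀ = 1 / (1 + K1/[H⁺] + K1K2/[H⁺]²) = 1 / (1 + 10^+1.65 + 10^-0.63)
   = 1 / (1 + 44.668 + 0.23442) = 1/45.903 = 0.02179
[CO2*] = α₀ × DIC = 0.02179 × 2.14 = 0.04662 mmol/L
pCO2 = [CO2*]/KH = 4.662×10^-5 / 2.818×10^-2 = 1650 μatm

pCO2 = 1650 μatm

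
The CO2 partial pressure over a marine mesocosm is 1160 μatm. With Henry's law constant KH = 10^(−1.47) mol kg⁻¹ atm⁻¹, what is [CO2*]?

[CO2*] = 39.3 μmol/kg

KH = 10^(−1.47) = 3.388×10^-2 mol kg⁻¹ atm⁻¹
[CO2*] = KH · pCO2 = 3.388×10^-2 × 1160×10^-6 atm = 3.93×10^-5 mol/kg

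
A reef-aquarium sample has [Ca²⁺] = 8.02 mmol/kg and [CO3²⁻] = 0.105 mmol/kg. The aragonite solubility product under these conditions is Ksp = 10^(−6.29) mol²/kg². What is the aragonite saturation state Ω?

Ω = 1.64

Ksp = 10^(−6.29) = 5.129×10^-7
Ω = [Ca²⁺][CO3²⁻]/Ksp = (8.02×10^-3)(0.105×10^-3) / 5.129×10^-7 = 1.64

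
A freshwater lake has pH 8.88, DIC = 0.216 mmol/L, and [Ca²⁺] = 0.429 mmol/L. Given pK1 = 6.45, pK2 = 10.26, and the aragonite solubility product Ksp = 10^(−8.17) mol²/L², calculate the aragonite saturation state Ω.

α₂ = 1 / (1 + [H⁺]/K2 + [H⁺]²/(K1K2)) = 1 / (1 + 10^+1.38 + 10^-1.05)
   = 1 / (1 + 23.988 + 0.089125) = 1/25.077 = 0.03988
[CO3²⁻] = α₂ × DIC = 0.03988 × 0.216 = 0.008613 mmol/L = 8.613 μmol/L
Ksp = 10^(−8.17) = 6.761×10^-9
Ω = [Ca²⁺][CO3²⁻]/Ksp = (0.429×10^-3)(8.613×10^-6) / 6.761×10^-9 = 0.547

Ω = 0.547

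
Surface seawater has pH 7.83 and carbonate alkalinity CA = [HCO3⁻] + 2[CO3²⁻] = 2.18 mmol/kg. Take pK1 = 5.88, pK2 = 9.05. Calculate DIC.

CA = [HCO3⁻] + 2[CO3²⁻] = (α₁ + 2α₂)·DIC
At pH 7.83: [H⁺]/K1 = 10^-1.95 = 0.011220, K2/[H⁺] = 10^-1.22 = 0.060256
α₁ = 1/(1 + 0.011220 + 0.060256) = 1/1.0715 = 0.9333; α₂ = α₁·K2/[H⁺] = 0.05624
α₁ + 2α₂ = 1.0458
DIC = CA / (α₁ + 2α₂) = 2.18 / 1.0458 = 2.08 mmol/kg

DIC = 2.08 mmol/kg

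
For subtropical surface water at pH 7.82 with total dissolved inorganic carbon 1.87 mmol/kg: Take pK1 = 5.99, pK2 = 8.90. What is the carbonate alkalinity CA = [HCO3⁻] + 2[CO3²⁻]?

CA = [HCO3⁻] + 2[CO3²⁻] = (α₁ + 2α₂)·DIC
At pH 7.82: [H⁺]/K1 = 10^-1.83 = 0.014791, K2/[H⁺] = 10^-1.08 = 0.083176
α₁ = 1/(1 + 0.014791 + 0.083176) = 1/1.0980 = 0.9108; α₂ = α₁·K2/[H⁺] = 0.07575
α₁ + 2α₂ = 1.0623
CA = 1.0623 × 1.87 = 1.99 mmol/kg

CA = 1.99 mmol/kg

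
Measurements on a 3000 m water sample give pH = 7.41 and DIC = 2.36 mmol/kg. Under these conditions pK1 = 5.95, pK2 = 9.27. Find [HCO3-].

α₁ = 1 / (1 + [H⁺]/K1 + K2/[H⁺]) = 1 / (1 + 10^-1.46 + 10^-1.86)
   = 1 / (1 + 0.034674 + 0.013804) = 1/1.0485 = 0.9538
[HCO3⁻] = α₁ × DIC = 0.9538 × 2.36 = 2.25 mmol/kg

[HCO3⁻] = 2.25 mmol/kg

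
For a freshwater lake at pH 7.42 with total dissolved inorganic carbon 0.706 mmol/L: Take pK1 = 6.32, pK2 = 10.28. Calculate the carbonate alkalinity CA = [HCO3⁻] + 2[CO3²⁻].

CA = 0.655 mmol/L

CA = [HCO3⁻] + 2[CO3²⁻] = (α₁ + 2α₂)·DIC
At pH 7.42: [H⁺]/K1 = 10^-1.10 = 0.079433, K2/[H⁺] = 10^-2.86 = 0.0013804
α₁ = 1/(1 + 0.079433 + 0.0013804) = 1/1.0808 = 0.9252; α₂ = α₁·K2/[H⁺] = 0.001277
α₁ + 2α₂ = 0.9278
CA = 0.9278 × 0.706 = 0.655 mmol/L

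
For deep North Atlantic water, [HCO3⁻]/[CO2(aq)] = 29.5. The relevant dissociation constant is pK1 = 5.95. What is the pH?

pH = 7.42

From K1 = [H⁺][HCO3⁻]/[CO2(aq)]:  pH = pK1 + log₁₀([HCO3⁻]/[CO2(aq)])
log₁₀(29.5) = +1.470
pH = 5.95 + (+1.470) = 7.42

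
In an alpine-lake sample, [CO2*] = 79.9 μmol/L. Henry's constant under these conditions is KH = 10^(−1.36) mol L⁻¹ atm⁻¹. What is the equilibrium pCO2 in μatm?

pCO2 = 1830 μatm

KH = 10^(−1.36) = 4.365×10^-2 mol L⁻¹ atm⁻¹
pCO2 = [CO2*]/KH = 79.9×10^-6 / 4.365×10^-2 = 1.83×10^-3 atm = 1830 μatm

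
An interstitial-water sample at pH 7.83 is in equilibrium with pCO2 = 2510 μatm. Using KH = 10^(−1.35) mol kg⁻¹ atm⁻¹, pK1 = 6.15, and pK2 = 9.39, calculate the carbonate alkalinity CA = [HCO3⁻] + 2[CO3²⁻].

CA = 5.66 mmol/kg

[CO2*] = KH · pCO2 = 10^(−1.35) × 2510×10^-6 = 1.121×10^-4 mol/kg
α₀ = 1/(1 + K1/[H⁺] + K1K2/[H⁺]²) = 1/(1 + 10^+1.68 + 10^+0.12) = 0.01993
DIC = [CO2*]/α₀ = 1.121×10^-4 / 0.01993 = 5.626 mmol/kg
CA = (α₁ + 2α₂)·DIC = (0.9538 + 2×0.02627) × 5.626 = 5.66 mmol/kg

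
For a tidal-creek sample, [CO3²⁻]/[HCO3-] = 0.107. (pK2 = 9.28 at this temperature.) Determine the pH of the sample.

From K2 = [H⁺][CO3²⁻]/[HCO3-]:  pH = pK2 + log₁₀([CO3²⁻]/[HCO3-])
log₁₀(0.107) = -0.971
pH = 9.28 + (-0.971) = 8.31

pH = 8.31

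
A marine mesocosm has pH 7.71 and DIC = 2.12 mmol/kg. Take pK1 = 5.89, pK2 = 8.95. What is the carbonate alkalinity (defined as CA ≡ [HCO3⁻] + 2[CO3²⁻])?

CA = 2.20 mmol/kg

CA = [HCO3⁻] + 2[CO3²⁻] = (α₁ + 2α₂)·DIC
At pH 7.71: [H⁺]/K1 = 10^-1.82 = 0.015136, K2/[H⁺] = 10^-1.24 = 0.057544
α₁ = 1/(1 + 0.015136 + 0.057544) = 1/1.0727 = 0.9322; α₂ = α₁·K2/[H⁺] = 0.05365
α₁ + 2α₂ = 1.0395
CA = 1.0395 × 2.12 = 2.20 mmol/kg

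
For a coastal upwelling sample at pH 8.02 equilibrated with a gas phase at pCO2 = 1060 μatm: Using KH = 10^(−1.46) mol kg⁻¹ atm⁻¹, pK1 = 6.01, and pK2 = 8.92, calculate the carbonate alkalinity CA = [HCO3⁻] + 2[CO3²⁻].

[CO2*] = KH · pCO2 = 10^(−1.46) × 1060×10^-6 = 3.675×10^-5 mol/kg
α₀ = 1/(1 + K1/[H⁺] + K1K2/[H⁺]²) = 1/(1 + 10^+2.01 + 10^+1.11) = 0.008605
DIC = [CO2*]/α₀ = 3.675×10^-5 / 0.008605 = 4.271 mmol/kg
CA = (α₁ + 2α₂)·DIC = (0.8805 + 2×0.1109) × 4.271 = 4.71 mmol/kg

CA = 4.71 mmol/kg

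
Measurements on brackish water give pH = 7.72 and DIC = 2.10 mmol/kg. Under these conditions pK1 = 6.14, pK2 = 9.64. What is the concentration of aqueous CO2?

[CO2*] = 0.0532 mmol/kg

α₀ = 1 / (1 + K1/[H⁺] + K1K2/[H⁺]²) = 1 / (1 + 10^+1.58 + 10^-0.34)
   = 1 / (1 + 38.019 + 0.45709) = 1/39.476 = 0.02533
[CO2*] = α₀ × DIC = 0.02533 × 2.10 = 0.0532 mmol/kg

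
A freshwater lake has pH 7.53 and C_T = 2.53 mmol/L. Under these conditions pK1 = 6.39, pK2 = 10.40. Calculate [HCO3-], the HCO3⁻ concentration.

α₁ = 1 / (1 + [H⁺]/K1 + K2/[H⁺]) = 1 / (1 + 10^-1.14 + 10^-2.87)
   = 1 / (1 + 0.072444 + 0.0013490) = 1/1.0738 = 0.9313
[HCO3⁻] = α₁ × DIC = 0.9313 × 2.53 = 2.36 mmol/L

[HCO3⁻] = 2.36 mmol/L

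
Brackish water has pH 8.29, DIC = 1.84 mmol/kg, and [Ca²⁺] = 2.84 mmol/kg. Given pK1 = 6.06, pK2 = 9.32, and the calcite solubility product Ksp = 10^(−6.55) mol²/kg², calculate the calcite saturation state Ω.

Ω = 1.57

α₂ = 1 / (1 + [H⁺]/K2 + [H⁺]²/(K1K2)) = 1 / (1 + 10^+1.03 + 10^-1.20)
   = 1 / (1 + 10.715 + 0.063096) = 1/11.778 = 0.08490
[CO3²⁻] = α₂ × DIC = 0.08490 × 1.84 = 0.1562 mmol/kg
Ksp = 10^(−6.55) = 2.818×10^-7
Ω = [Ca²⁺][CO3²⁻]/Ksp = (2.84×10^-3)(1.562×10^-4) / 2.818×10^-7 = 1.57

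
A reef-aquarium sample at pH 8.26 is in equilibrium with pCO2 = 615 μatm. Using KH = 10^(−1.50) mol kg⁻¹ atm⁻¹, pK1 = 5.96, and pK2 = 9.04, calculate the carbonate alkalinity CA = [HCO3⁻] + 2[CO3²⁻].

CA = 5.17 mmol/kg

[CO2*] = KH · pCO2 = 10^(−1.50) × 615×10^-6 = 1.945×10^-5 mol/kg
α₀ = 1/(1 + K1/[H⁺] + K1K2/[H⁺]²) = 1/(1 + 10^+2.30 + 10^+1.52) = 0.004280
DIC = [CO2*]/α₀ = 1.945×10^-5 / 0.004280 = 4.544 mmol/kg
CA = (α₁ + 2α₂)·DIC = (0.8540 + 2×0.1417) × 4.544 = 5.17 mmol/kg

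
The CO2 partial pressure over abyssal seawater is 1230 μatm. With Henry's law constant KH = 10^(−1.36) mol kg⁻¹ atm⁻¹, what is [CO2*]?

KH = 10^(−1.36) = 4.365×10^-2 mol kg⁻¹ atm⁻¹
[CO2*] = KH · pCO2 = 4.365×10^-2 × 1230×10^-6 atm = 5.37×10^-5 mol/kg

[CO2*] = 53.7 μmol/kg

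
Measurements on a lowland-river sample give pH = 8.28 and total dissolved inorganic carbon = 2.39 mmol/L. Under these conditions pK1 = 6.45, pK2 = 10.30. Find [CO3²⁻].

α₂ = 1 / (1 + [H⁺]/K2 + [H⁺]²/(K1K2)) = 1 / (1 + 10^+2.02 + 10^+0.19)
   = 1 / (1 + 104.71 + 1.5488) = 1/107.26 = 0.009323
[CO3²⁻] = α₂ × DIC = 0.009323 × 2.39 = 0.0223 mmol/L

[CO3²⁻] = 0.0223 mmol/L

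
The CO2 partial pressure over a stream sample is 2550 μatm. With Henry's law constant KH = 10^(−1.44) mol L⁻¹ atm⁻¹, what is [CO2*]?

KH = 10^(−1.44) = 3.631×10^-2 mol L⁻¹ atm⁻¹
[CO2*] = KH · pCO2 = 3.631×10^-2 × 2550×10^-6 atm = 9.26×10^-5 mol/L

[CO2*] = 92.6 μmol/L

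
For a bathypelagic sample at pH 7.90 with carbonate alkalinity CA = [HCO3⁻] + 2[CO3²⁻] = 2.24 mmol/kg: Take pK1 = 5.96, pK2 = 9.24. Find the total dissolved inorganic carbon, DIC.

CA = [HCO3⁻] + 2[CO3²⁻] = (α₁ + 2α₂)·DIC
At pH 7.90: [H⁺]/K1 = 10^-1.94 = 0.011482, K2/[H⁺] = 10^-1.34 = 0.045709
α₁ = 1/(1 + 0.011482 + 0.045709) = 1/1.0572 = 0.9459; α₂ = α₁·K2/[H⁺] = 0.04324
α₁ + 2α₂ = 1.0324
DIC = CA / (α₁ + 2α₂) = 2.24 / 1.0324 = 2.17 mmol/kg

DIC = 2.17 mmol/kg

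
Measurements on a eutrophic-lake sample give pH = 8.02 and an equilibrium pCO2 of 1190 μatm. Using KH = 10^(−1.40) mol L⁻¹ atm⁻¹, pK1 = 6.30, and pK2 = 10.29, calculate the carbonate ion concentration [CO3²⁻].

[CO3²⁻] = 13.4 μmol/L

[CO2*] = KH · pCO2 = 10^(−1.40) × 1190×10^-6 = 4.737×10^-5 mol/L
α₀ = 1/(1 + K1/[H⁺] + K1K2/[H⁺]²) = 1/(1 + 10^+1.72 + 10^-0.55) = 0.01860
DIC = [CO2*]/α₀ = 4.737×10^-5 / 0.01860 = 2.547 mmol/L
[CO3²⁻] = α₂·DIC; α₂ = 0.005242, so [CO3²⁻] = 0.005242 × 2.547 = 0.0134 mmol/L = 13.4 μmol/L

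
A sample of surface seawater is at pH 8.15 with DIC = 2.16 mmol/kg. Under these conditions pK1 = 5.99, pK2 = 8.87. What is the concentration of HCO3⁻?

[HCO3⁻] = 1.80 mmol/kg

α₁ = 1 / (1 + [H⁺]/K1 + K2/[H⁺]) = 1 / (1 + 10^-2.16 + 10^-0.72)
   = 1 / (1 + 0.0069183 + 0.19055) = 1/1.1975 = 0.8351
[HCO3⁻] = α₁ × DIC = 0.8351 × 2.16 = 1.80 mmol/kg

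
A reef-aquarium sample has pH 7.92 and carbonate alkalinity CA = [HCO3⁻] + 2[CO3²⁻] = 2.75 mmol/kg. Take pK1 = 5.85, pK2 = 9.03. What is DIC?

CA = [HCO3⁻] + 2[CO3²⁻] = (α₁ + 2α₂)·DIC
At pH 7.92: [H⁺]/K1 = 10^-2.07 = 0.0085114, K2/[H⁺] = 10^-1.11 = 0.077625
α₁ = 1/(1 + 0.0085114 + 0.077625) = 1/1.0861 = 0.9207; α₂ = α₁·K2/[H⁺] = 0.07147
α₁ + 2α₂ = 1.0636
DIC = CA / (α₁ + 2α₂) = 2.75 / 1.0636 = 2.59 mmol/kg

DIC = 2.59 mmol/kg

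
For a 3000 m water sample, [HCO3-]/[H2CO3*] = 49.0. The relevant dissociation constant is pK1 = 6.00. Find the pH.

pH = 7.69

From K1 = [H⁺][HCO3-]/[H2CO3*]:  pH = pK1 + log₁₀([HCO3-]/[H2CO3*])
log₁₀(49.0) = +1.690
pH = 6.00 + (+1.690) = 7.69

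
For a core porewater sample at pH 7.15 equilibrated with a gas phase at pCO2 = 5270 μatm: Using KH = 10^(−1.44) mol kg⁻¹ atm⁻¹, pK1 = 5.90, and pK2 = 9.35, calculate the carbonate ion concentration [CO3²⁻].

[CO2*] = KH · pCO2 = 10^(−1.44) × 5270×10^-6 = 1.913×10^-4 mol/kg
α₀ = 1/(1 + K1/[H⁺] + K1K2/[H⁺]²) = 1/(1 + 10^+1.25 + 10^-0.95) = 0.05292
DIC = [CO2*]/α₀ = 1.913×10^-4 / 0.05292 = 3.615 mmol/kg
[CO3²⁻] = α₂·DIC; α₂ = 0.005938, so [CO3²⁻] = 0.005938 × 3.615 = 0.0215 mmol/kg

[CO3²⁻] = 0.0215 mmol/kg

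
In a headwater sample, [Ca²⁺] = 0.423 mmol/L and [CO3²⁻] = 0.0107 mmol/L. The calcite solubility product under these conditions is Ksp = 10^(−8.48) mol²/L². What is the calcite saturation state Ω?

Ω = 1.37

Ksp = 10^(−8.48) = 3.311×10^-9
Ω = [Ca²⁺][CO3²⁻]/Ksp = (0.423×10^-3)(0.0107×10^-3) / 3.311×10^-9 = 1.37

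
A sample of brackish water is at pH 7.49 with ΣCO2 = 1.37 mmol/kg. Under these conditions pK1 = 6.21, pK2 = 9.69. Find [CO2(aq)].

α₀ = 1 / (1 + K1/[H⁺] + K1K2/[H⁺]²) = 1 / (1 + 10^+1.28 + 10^-0.92)
   = 1 / (1 + 19.055 + 0.12023) = 1/20.175 = 0.04957
[CO2*] = α₀ × DIC = 0.04957 × 1.37 = 0.0679 mmol/kg

[CO2*] = 0.0679 mmol/kg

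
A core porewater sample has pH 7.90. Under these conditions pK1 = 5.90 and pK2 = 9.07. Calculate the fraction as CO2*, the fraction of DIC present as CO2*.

α₀ = 1 / (1 + K1/[H⁺] + K1K2/[H⁺]²) = 1 / (1 + 10^+2.00 + 10^+0.83)
   = 1 / (1 + 100.00 + 6.7608) = 1/107.76 = 0.009280

α₀ = 0.00928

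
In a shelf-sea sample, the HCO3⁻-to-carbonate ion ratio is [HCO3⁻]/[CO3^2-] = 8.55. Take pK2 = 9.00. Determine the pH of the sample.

pH = 8.07

From K2 = [H⁺][CO3^2-]/[HCO3⁻]:  pH = pK2 − log₁₀([HCO3⁻]/[CO3^2-])
log₁₀(8.55) = +0.932
pH = 9.00 − (+0.932) = 8.07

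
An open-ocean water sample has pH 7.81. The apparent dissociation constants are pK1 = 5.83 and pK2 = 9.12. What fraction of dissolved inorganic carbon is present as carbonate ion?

α₂ = 0.0462

α₂ = 1 / (1 + [H⁺]/K2 + [H⁺]²/(K1K2)) = 1 / (1 + 10^+1.31 + 10^-0.67)
   = 1 / (1 + 20.417 + 0.21380) = 1/21.631 = 0.04623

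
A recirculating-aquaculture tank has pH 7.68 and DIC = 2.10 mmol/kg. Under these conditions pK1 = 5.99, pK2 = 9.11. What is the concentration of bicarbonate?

[HCO3⁻] = 1.99 mmol/kg

α₁ = 1 / (1 + [H⁺]/K1 + K2/[H⁺]) = 1 / (1 + 10^-1.69 + 10^-1.43)
   = 1 / (1 + 0.020417 + 0.037154) = 1/1.0576 = 0.9456
[HCO3⁻] = α₁ × DIC = 0.9456 × 2.10 = 1.99 mmol/kg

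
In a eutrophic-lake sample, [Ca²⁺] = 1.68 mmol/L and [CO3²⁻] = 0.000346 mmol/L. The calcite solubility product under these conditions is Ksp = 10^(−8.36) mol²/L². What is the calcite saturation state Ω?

Ω = 0.133

Ksp = 10^(−8.36) = 4.365×10^-9
Ω = [Ca²⁺][CO3²⁻]/Ksp = (1.68×10^-3)(0.000346×10^-3) / 4.365×10^-9 = 0.133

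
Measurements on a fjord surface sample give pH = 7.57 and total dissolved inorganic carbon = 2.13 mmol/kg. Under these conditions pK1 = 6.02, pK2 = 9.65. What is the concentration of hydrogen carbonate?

[HCO3⁻] = 2.05 mmol/kg

α₁ = 1 / (1 + [H⁺]/K1 + K2/[H⁺]) = 1 / (1 + 10^-1.55 + 10^-2.08)
   = 1 / (1 + 0.028184 + 0.0083176) = 1/1.0365 = 0.9648
[HCO3⁻] = α₁ × DIC = 0.9648 × 2.13 = 2.05 mmol/kg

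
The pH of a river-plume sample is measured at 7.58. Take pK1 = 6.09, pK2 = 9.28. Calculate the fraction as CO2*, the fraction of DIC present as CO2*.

α₀ = 1 / (1 + K1/[H⁺] + K1K2/[H⁺]²) = 1 / (1 + 10^+1.49 + 10^-0.21)
   = 1 / (1 + 30.903 + 0.61660) = 1/32.520 = 0.03075

α₀ = 0.0308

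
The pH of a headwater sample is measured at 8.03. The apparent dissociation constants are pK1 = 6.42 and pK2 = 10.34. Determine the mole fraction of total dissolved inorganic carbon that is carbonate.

α₂ = 0.00476

α₂ = 1 / (1 + [H⁺]/K2 + [H⁺]²/(K1K2)) = 1 / (1 + 10^+2.31 + 10^+0.70)
   = 1 / (1 + 204.17 + 5.0119) = 1/210.19 = 0.004758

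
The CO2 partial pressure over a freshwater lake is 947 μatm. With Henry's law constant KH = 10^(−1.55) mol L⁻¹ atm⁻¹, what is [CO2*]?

KH = 10^(−1.55) = 2.818×10^-2 mol L⁻¹ atm⁻¹
[CO2*] = KH · pCO2 = 2.818×10^-2 × 947×10^-6 atm = 2.67×10^-5 mol/L

[CO2*] = 26.7 μmol/L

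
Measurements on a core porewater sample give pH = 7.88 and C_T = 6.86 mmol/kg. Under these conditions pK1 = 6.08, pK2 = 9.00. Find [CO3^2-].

α₂ = 1 / (1 + [H⁺]/K2 + [H⁺]²/(K1K2)) = 1 / (1 + 10^+1.12 + 10^-0.68)
   = 1 / (1 + 13.183 + 0.20893) = 1/14.391 = 0.06949
[CO3²⁻] = α₂ × DIC = 0.06949 × 6.86 = 0.477 mmol/kg

[CO3²⁻] = 0.477 mmol/kg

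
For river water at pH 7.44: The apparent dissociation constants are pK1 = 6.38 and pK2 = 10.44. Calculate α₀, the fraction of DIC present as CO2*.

α₀ = 1 / (1 + K1/[H⁺] + K1K2/[H⁺]²) = 1 / (1 + 10^+1.06 + 10^-1.94)
   = 1 / (1 + 11.482 + 0.011482) = 1/12.493 = 0.08004

α₀ = 0.0800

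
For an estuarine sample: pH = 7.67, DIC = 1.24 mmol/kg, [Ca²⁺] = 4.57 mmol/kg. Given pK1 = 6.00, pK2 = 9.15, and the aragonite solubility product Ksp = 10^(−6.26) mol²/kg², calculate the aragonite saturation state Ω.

Ω = 0.324

α₂ = 1 / (1 + [H⁺]/K2 + [H⁺]²/(K1K2)) = 1 / (1 + 10^+1.48 + 10^-0.19)
   = 1 / (1 + 30.200 + 0.64565) = 1/31.845 = 0.03140
[CO3²⁻] = α₂ × DIC = 0.03140 × 1.24 = 0.03894 mmol/kg
Ksp = 10^(−6.26) = 5.495×10^-7
Ω = [Ca²⁺][CO3²⁻]/Ksp = (4.57×10^-3)(3.894×10^-5) / 5.495×10^-7 = 0.324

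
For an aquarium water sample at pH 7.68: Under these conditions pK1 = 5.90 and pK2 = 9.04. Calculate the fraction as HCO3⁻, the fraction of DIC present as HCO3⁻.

α₁ = 1 / (1 + [H⁺]/K1 + K2/[H⁺]) = 1 / (1 + 10^-1.78 + 10^-1.36)
   = 1 / (1 + 0.016596 + 0.043652) = 1/1.0602 = 0.9432

α₁ = 0.943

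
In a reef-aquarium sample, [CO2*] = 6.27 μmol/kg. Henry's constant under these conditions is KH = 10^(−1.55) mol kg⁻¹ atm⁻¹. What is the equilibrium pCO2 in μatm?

pCO2 = 222 μatm

KH = 10^(−1.55) = 2.818×10^-2 mol kg⁻¹ atm⁻¹
pCO2 = [CO2*]/KH = 6.27×10^-6 / 2.818×10^-2 = 2.22×10^-4 atm = 222 μatm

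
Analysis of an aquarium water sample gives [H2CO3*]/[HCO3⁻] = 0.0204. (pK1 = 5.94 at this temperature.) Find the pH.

pH = 7.63

From K1 = [H⁺][HCO3⁻]/[H2CO3*]:  pH = pK1 − log₁₀([H2CO3*]/[HCO3⁻])
log₁₀(0.0204) = -1.690
pH = 5.94 − (-1.690) = 7.63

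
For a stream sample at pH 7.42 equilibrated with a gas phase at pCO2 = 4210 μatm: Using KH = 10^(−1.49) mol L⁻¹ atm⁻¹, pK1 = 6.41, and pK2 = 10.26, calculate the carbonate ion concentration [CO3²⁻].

[CO2*] = KH · pCO2 = 10^(−1.49) × 4210×10^-6 = 1.362×10^-4 mol/L
α₀ = 1/(1 + K1/[H⁺] + K1K2/[H⁺]²) = 1/(1 + 10^+1.01 + 10^-1.83) = 0.08891
DIC = [CO2*]/α₀ = 1.362×10^-4 / 0.08891 = 1.532 mmol/L
[CO3²⁻] = α₂·DIC; α₂ = 0.001315, so [CO3²⁻] = 0.001315 × 1.532 = 0.00202 mmol/L = 2.02 μmol/L

[CO3²⁻] = 2.02 μmol/L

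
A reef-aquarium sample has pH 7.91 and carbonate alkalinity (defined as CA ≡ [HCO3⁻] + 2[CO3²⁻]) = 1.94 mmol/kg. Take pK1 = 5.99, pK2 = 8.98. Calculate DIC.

DIC = 1.82 mmol/kg

CA = [HCO3⁻] + 2[CO3²⁻] = (α₁ + 2α₂)·DIC
At pH 7.91: [H⁺]/K1 = 10^-1.92 = 0.012023, K2/[H⁺] = 10^-1.07 = 0.085114
α₁ = 1/(1 + 0.012023 + 0.085114) = 1/1.0971 = 0.9115; α₂ = α₁·K2/[H⁺] = 0.07758
α₁ + 2α₂ = 1.0666
DIC = CA / (α₁ + 2α₂) = 1.94 / 1.0666 = 1.82 mmol/kg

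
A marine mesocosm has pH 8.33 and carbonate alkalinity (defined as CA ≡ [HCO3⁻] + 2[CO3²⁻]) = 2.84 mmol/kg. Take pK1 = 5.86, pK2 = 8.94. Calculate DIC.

DIC = 2.38 mmol/kg

CA = [HCO3⁻] + 2[CO3²⁻] = (α₁ + 2α₂)·DIC
At pH 8.33: [H⁺]/K1 = 10^-2.47 = 0.0033884, K2/[H⁺] = 10^-0.61 = 0.24547
α₁ = 1/(1 + 0.0033884 + 0.24547) = 1/1.2489 = 0.8007; α₂ = α₁·K2/[H⁺] = 0.1966
α₁ + 2α₂ = 1.1938
DIC = CA / (α₁ + 2α₂) = 2.84 / 1.1938 = 2.38 mmol/kg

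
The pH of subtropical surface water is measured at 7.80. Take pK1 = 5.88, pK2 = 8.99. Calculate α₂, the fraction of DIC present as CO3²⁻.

α₂ = 1 / (1 + [H⁺]/K2 + [H⁺]²/(K1K2)) = 1 / (1 + 10^+1.19 + 10^-0.73)
   = 1 / (1 + 15.488 + 0.18621) = 1/16.674 = 0.05997

α₂ = 0.0600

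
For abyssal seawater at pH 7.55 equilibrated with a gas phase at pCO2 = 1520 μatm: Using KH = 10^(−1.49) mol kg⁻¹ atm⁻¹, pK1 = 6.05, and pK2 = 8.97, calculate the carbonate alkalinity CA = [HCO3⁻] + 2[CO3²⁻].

CA = 1.67 mmol/kg

[CO2*] = KH · pCO2 = 10^(−1.49) × 1520×10^-6 = 4.919×10^-5 mol/kg
α₀ = 1/(1 + K1/[H⁺] + K1K2/[H⁺]²) = 1/(1 + 10^+1.50 + 10^+0.08) = 0.02956
DIC = [CO2*]/α₀ = 4.919×10^-5 / 0.02956 = 1.664 mmol/kg
CA = (α₁ + 2α₂)·DIC = (0.9349 + 2×0.03554) × 1.664 = 1.67 mmol/kg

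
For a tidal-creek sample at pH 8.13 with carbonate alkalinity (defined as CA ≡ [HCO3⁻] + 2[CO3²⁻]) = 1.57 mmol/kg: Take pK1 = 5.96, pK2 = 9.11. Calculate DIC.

CA = [HCO3⁻] + 2[CO3²⁻] = (α₁ + 2α₂)·DIC
At pH 8.13: [H⁺]/K1 = 10^-2.17 = 0.0067608, K2/[H⁺] = 10^-0.98 = 0.10471
α₁ = 1/(1 + 0.0067608 + 0.10471) = 1/1.1115 = 0.8997; α₂ = α₁·K2/[H⁺] = 0.09421
α₁ + 2α₂ = 1.0881
DIC = CA / (α₁ + 2α₂) = 1.57 / 1.0881 = 1.44 mmol/kg

DIC = 1.44 mmol/kg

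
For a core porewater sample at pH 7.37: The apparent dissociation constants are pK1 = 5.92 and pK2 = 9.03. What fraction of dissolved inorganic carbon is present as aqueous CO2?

α₀ = 1 / (1 + K1/[H⁺] + K1K2/[H⁺]²) = 1 / (1 + 10^+1.45 + 10^-0.21)
   = 1 / (1 + 28.184 + 0.61660) = 1/29.800 = 0.03356

α₀ = 0.0336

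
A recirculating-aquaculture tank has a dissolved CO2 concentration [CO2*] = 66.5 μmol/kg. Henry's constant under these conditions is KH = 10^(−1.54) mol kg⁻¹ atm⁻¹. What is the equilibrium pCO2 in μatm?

KH = 10^(−1.54) = 2.884×10^-2 mol kg⁻¹ atm⁻¹
pCO2 = [CO2*]/KH = 66.5×10^-6 / 2.884×10^-2 = 2.31×10^-3 atm = 2310 μatm

pCO2 = 2310 μatm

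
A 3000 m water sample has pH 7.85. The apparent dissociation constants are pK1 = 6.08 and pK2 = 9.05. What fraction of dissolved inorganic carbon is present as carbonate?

α₂ = 1 / (1 + [H⁺]/K2 + [H⁺]²/(K1K2)) = 1 / (1 + 10^+1.20 + 10^-0.57)
   = 1 / (1 + 15.849 + 0.26915) = 1/17.118 = 0.05842

α₂ = 0.0584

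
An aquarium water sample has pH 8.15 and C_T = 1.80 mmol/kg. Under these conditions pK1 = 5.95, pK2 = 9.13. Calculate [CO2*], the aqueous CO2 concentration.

[CO2*] = 10.2 μmol/kg

α₀ = 1 / (1 + K1/[H⁺] + K1K2/[H⁺]²) = 1 / (1 + 10^+2.20 + 10^+1.22)
   = 1 / (1 + 158.49 + 16.596) = 1/176.09 = 0.005679
[CO2*] = α₀ × DIC = 0.005679 × 1.80 = 0.0102 mmol/kg = 10.2 μmol/kg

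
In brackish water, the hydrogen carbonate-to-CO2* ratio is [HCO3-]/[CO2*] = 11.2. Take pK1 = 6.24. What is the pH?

pH = 7.29

From K1 = [H⁺][HCO3-]/[CO2*]:  pH = pK1 + log₁₀([HCO3-]/[CO2*])
log₁₀(11.2) = +1.049
pH = 6.24 + (+1.049) = 7.29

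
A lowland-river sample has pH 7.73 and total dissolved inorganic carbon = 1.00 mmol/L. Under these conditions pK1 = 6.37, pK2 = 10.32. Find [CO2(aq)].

[CO2*] = 0.0417 mmol/L

α₀ = 1 / (1 + K1/[H⁺] + K1K2/[H⁺]²) = 1 / (1 + 10^+1.36 + 10^-1.23)
   = 1 / (1 + 22.909 + 0.058884) = 1/23.968 = 0.04172
[CO2*] = α₀ × DIC = 0.04172 × 1.00 = 0.0417 mmol/L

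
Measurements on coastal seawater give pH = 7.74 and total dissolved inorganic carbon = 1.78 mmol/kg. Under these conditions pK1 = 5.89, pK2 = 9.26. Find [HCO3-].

α₁ = 1 / (1 + [H⁺]/K1 + K2/[H⁺]) = 1 / (1 + 10^-1.85 + 10^-1.52)
   = 1 / (1 + 0.014125 + 0.030200) = 1/1.0443 = 0.9576
[HCO3⁻] = α₁ × DIC = 0.9576 × 1.78 = 1.70 mmol/kg

[HCO3⁻] = 1.70 mmol/kg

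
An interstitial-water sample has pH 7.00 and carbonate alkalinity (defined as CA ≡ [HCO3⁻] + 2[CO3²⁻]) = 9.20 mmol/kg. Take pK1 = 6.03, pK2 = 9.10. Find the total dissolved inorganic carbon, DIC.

DIC = 10.1 mmol/kg

CA = [HCO3⁻] + 2[CO3²⁻] = (α₁ + 2α₂)·DIC
At pH 7.00: [H⁺]/K1 = 10^-0.97 = 0.10715, K2/[H⁺] = 10^-2.10 = 0.0079433
α₁ = 1/(1 + 0.10715 + 0.0079433) = 1/1.1151 = 0.8968; α₂ = α₁·K2/[H⁺] = 0.007123
α₁ + 2α₂ = 0.9110
DIC = CA / (α₁ + 2α₂) = 9.20 / 0.9110 = 10.1 mmol/kg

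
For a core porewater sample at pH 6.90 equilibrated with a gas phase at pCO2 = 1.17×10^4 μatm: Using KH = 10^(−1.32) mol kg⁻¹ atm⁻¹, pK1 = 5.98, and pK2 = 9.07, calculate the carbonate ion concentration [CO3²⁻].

[CO2*] = KH · pCO2 = 10^(−1.32) × 1.17×10^4×10^-6 = 5.600×10^-4 mol/kg
α₀ = 1/(1 + K1/[H⁺] + K1K2/[H⁺]²) = 1/(1 + 10^+0.92 + 10^-1.25) = 0.1067
DIC = [CO2*]/α₀ = 5.600×10^-4 / 0.1067 = 5.249 mmol/kg
[CO3²⁻] = α₂·DIC; α₂ = 0.005999, so [CO3²⁻] = 0.005999 × 5.249 = 0.0315 mmol/kg

[CO3²⁻] = 0.0315 mmol/kg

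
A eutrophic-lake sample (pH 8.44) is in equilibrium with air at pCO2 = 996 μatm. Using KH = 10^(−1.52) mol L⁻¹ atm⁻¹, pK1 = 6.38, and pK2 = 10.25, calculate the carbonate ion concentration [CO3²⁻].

[CO2*] = KH · pCO2 = 10^(−1.52) × 996×10^-6 = 3.008×10^-5 mol/L
α₀ = 1/(1 + K1/[H⁺] + K1K2/[H⁺]²) = 1/(1 + 10^+2.06 + 10^+0.25) = 0.008504
DIC = [CO2*]/α₀ = 3.008×10^-5 / 0.008504 = 3.537 mmol/L
[CO3²⁻] = α₂·DIC; α₂ = 0.01512, so [CO3²⁻] = 0.01512 × 3.537 = 0.0535 mmol/L

[CO3²⁻] = 0.0535 mmol/L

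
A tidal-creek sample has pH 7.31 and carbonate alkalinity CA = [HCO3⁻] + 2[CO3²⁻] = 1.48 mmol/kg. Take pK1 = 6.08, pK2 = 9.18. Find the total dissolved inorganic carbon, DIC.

DIC = 1.55 mmol/kg

CA = [HCO3⁻] + 2[CO3²⁻] = (α₁ + 2α₂)·DIC
At pH 7.31: [H⁺]/K1 = 10^-1.23 = 0.058884, K2/[H⁺] = 10^-1.87 = 0.013490
α₁ = 1/(1 + 0.058884 + 0.013490) = 1/1.0724 = 0.9325; α₂ = α₁·K2/[H⁺] = 0.01258
α₁ + 2α₂ = 0.9577
DIC = CA / (α₁ + 2α₂) = 1.48 / 0.9577 = 1.55 mmol/kg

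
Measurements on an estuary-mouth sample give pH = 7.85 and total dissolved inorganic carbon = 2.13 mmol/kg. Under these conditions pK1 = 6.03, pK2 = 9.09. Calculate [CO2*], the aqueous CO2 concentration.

[CO2*] = 0.0301 mmol/kg

α₀ = 1 / (1 + K1/[H⁺] + K1K2/[H⁺]²) = 1 / (1 + 10^+1.82 + 10^+0.58)
   = 1 / (1 + 66.069 + 3.8019) = 1/70.871 = 0.01411
[CO2*] = α₀ × DIC = 0.01411 × 2.13 = 0.0301 mmol/kg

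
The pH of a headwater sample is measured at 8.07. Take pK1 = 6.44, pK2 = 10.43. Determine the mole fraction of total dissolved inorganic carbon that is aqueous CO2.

α₀ = 1 / (1 + K1/[H⁺] + K1K2/[H⁺]²) = 1 / (1 + 10^+1.63 + 10^-0.73)
   = 1 / (1 + 42.658 + 0.18621) = 1/43.844 = 0.02281

α₀ = 0.0228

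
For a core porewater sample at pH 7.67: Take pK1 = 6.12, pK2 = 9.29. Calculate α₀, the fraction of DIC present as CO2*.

α₀ = 0.0268

α₀ = 1 / (1 + K1/[H⁺] + K1K2/[H⁺]²) = 1 / (1 + 10^+1.55 + 10^-0.07)
   = 1 / (1 + 35.481 + 0.85114) = 1/37.332 = 0.02679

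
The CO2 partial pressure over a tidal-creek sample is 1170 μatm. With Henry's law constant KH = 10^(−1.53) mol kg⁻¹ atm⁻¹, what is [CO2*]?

[CO2*] = 34.5 μmol/kg

KH = 10^(−1.53) = 2.951×10^-2 mol kg⁻¹ atm⁻¹
[CO2*] = KH · pCO2 = 2.951×10^-2 × 1170×10^-6 atm = 3.45×10^-5 mol/kg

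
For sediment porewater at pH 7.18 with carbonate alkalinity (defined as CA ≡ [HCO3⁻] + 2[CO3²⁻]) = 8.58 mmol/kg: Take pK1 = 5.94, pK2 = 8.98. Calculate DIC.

DIC = 8.93 mmol/kg

CA = [HCO3⁻] + 2[CO3²⁻] = (α₁ + 2α₂)·DIC
At pH 7.18: [H⁺]/K1 = 10^-1.24 = 0.057544, K2/[H⁺] = 10^-1.80 = 0.015849
α₁ = 1/(1 + 0.057544 + 0.015849) = 1/1.0734 = 0.9316; α₂ = α₁·K2/[H⁺] = 0.01477
α₁ + 2α₂ = 0.9612
DIC = CA / (α₁ + 2α₂) = 8.58 / 0.9612 = 8.93 mmol/kg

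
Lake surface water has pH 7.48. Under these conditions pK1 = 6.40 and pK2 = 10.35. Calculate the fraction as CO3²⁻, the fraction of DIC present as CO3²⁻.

α₂ = 1 / (1 + [H⁺]/K2 + [H⁺]²/(K1K2)) = 1 / (1 + 10^+2.87 + 10^+1.79)
   = 1 / (1 + 741.31 + 61.660) = 1/803.97 = 0.001244

α₂ = 0.00124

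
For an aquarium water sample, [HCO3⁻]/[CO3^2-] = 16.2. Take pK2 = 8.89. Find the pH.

From K2 = [H⁺][CO3^2-]/[HCO3⁻]:  pH = pK2 − log₁₀([HCO3⁻]/[CO3^2-])
log₁₀(16.2) = +1.210
pH = 8.89 − (+1.210) = 7.68

pH = 7.68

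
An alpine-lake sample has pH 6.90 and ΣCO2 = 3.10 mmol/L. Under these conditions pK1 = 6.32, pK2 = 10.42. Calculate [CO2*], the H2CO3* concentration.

α₀ = 1 / (1 + K1/[H⁺] + K1K2/[H⁺]²) = 1 / (1 + 10^+0.58 + 10^-2.94)
   = 1 / (1 + 3.8019 + 0.0011482) = 1/4.8030 = 0.2082
[CO2*] = α₀ × DIC = 0.2082 × 3.10 = 0.645 mmol/L

[CO2*] = 0.645 mmol/L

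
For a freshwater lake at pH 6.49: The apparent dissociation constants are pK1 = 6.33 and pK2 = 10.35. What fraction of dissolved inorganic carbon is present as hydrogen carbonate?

α₁ = 1 / (1 + [H⁺]/K1 + K2/[H⁺]) = 1 / (1 + 10^-0.16 + 10^-3.86)
   = 1 / (1 + 0.69183 + 0.00013804) = 1/1.6920 = 0.5910

α₁ = 0.591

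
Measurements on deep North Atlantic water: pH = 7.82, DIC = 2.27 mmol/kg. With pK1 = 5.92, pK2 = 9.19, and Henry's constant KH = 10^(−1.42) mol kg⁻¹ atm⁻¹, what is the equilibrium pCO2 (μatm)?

α₀ = 1 / (1 + K1/[H⁺] + K1K2/[H⁺]²) = 1 / (1 + 10^+1.90 + 10^+0.53)
   = 1 / (1 + 79.433 + 3.3884) = 1/83.821 = 0.01193
[CO2*] = α₀ × DIC = 0.01193 × 2.27 = 0.02708 mmol/kg
pCO2 = [CO2*]/KH = 2.708×10^-5 / 3.802×10^-2 = 712 μatm

pCO2 = 712 μatm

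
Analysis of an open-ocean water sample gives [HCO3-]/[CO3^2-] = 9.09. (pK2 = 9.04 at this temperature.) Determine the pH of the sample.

From K2 = [H⁺][CO3^2-]/[HCO3-]:  pH = pK2 − log₁₀([HCO3-]/[CO3^2-])
log₁₀(9.09) = +0.959
pH = 9.04 − (+0.959) = 8.08

pH = 8.08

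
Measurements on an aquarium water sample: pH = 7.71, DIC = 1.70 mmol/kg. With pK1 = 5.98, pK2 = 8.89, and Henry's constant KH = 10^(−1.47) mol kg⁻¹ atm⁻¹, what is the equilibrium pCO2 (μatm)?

α₀ = 1 / (1 + K1/[H⁺] + K1K2/[H⁺]²) = 1 / (1 + 10^+1.73 + 10^+0.55)
   = 1 / (1 + 53.703 + 3.5481) = 1/58.251 = 0.01717
[CO2*] = α₀ × DIC = 0.01717 × 1.70 = 0.02918 mmol/kg
pCO2 = [CO2*]/KH = 2.918×10^-5 / 3.388×10^-2 = 861 μatm

pCO2 = 861 μatm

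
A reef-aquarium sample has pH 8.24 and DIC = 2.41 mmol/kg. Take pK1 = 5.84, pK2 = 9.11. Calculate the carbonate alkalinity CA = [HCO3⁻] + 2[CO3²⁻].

CA = [HCO3⁻] + 2[CO3²⁻] = (α₁ + 2α₂)·DIC
At pH 8.24: [H⁺]/K1 = 10^-2.40 = 0.0039811, K2/[H⁺] = 10^-0.87 = 0.13490
α₁ = 1/(1 + 0.0039811 + 0.13490) = 1/1.1389 = 0.8781; α₂ = α₁·K2/[H⁺] = 0.1184
α₁ + 2α₂ = 1.1150
CA = 1.1150 × 2.41 = 2.69 mmol/kg

CA = 2.69 mmol/kg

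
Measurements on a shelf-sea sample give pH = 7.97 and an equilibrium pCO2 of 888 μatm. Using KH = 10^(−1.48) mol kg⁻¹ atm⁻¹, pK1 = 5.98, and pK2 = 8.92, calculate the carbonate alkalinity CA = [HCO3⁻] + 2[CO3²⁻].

CA = 3.52 mmol/kg

[CO2*] = KH · pCO2 = 10^(−1.48) × 888×10^-6 = 2.940×10^-5 mol/kg
α₀ = 1/(1 + K1/[H⁺] + K1K2/[H⁺]²) = 1/(1 + 10^+1.99 + 10^+1.04) = 0.009117
DIC = [CO2*]/α₀ = 2.940×10^-5 / 0.009117 = 3.225 mmol/kg
CA = (α₁ + 2α₂)·DIC = (0.8909 + 2×0.09996) × 3.225 = 3.52 mmol/kg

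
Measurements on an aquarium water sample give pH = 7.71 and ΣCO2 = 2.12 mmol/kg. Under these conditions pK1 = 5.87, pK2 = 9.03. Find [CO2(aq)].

[CO2*] = 0.0288 mmol/kg

α₀ = 1 / (1 + K1/[H⁺] + K1K2/[H⁺]²) = 1 / (1 + 10^+1.84 + 10^+0.52)
   = 1 / (1 + 69.183 + 3.3113) = 1/73.494 = 0.01361
[CO2*] = α₀ × DIC = 0.01361 × 2.12 = 0.0288 mmol/kg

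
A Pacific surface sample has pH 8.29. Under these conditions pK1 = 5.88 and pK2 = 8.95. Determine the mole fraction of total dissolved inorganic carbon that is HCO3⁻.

α₁ = 1 / (1 + [H⁺]/K1 + K2/[H⁺]) = 1 / (1 + 10^-2.41 + 10^-0.66)
   = 1 / (1 + 0.0038905 + 0.21878) = 1/1.2227 = 0.8179

α₁ = 0.818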